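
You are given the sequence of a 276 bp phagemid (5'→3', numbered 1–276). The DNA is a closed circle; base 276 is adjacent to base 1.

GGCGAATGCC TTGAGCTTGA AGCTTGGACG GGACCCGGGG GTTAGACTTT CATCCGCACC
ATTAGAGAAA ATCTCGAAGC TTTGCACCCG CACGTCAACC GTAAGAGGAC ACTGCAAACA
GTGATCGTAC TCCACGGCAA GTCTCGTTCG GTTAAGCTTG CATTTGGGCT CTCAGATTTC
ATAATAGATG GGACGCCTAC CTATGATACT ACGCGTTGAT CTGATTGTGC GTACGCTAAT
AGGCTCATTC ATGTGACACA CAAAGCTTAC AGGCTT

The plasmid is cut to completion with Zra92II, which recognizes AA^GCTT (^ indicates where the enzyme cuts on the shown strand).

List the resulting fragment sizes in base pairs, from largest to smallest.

Zra92II sites (AAGCTT) start at positions 20, 77, 154, 263.
Zra92II cuts after base 2 of each site, so after positions 21, 78, 155, 264.
Circular molecule, 4 cuts → 4 fragments:
  22–78 → 57 bp
  79–155 → 77 bp
  156–264 → 109 bp
  265–276 then 1–21 → 12 + 21 = 33 bp
Sorted largest to smallest: 109, 77, 57, 33 bp.

109, 77, 57, 33 bp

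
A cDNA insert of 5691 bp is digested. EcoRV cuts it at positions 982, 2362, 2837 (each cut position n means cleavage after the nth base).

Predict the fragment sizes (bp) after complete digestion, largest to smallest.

Linear molecule, 3 cuts → 4 fragments:
  982 − 0 = 982 bp
  2362 − 982 = 1380 bp
  2837 − 2362 = 475 bp
  5691 − 2837 = 2854 bp
Sorted largest to smallest: 2854, 1380, 982, 475 bp.

2854, 1380, 982, 475 bp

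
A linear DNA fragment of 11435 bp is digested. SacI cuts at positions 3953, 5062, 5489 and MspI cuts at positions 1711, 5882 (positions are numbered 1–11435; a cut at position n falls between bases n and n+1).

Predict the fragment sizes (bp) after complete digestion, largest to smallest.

5553, 2242, 1711, 1109, 427, 393 bp

Combined cut positions (sorted): 1711, 3953, 5062, 5489, 5882.
Linear molecule, 5 cuts → 6 fragments:
  1711 − 0 = 1711 bp
  3953 − 1711 = 2242 bp
  5062 − 3953 = 1109 bp
  5489 − 5062 = 427 bp
  5882 − 5489 = 393 bp
  11435 − 5882 = 5553 bp
Sorted largest to smallest: 5553, 2242, 1711, 1109, 427, 393 bp.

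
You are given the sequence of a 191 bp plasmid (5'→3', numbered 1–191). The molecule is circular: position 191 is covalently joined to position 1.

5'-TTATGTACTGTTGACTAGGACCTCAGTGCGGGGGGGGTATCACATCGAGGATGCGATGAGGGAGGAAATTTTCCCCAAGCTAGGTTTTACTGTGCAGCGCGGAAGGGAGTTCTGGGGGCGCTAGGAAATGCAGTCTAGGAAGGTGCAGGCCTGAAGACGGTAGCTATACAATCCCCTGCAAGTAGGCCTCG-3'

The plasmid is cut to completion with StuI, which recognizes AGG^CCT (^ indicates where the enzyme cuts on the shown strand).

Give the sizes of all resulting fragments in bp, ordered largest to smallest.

StuI sites (AGGCCT) start at positions 147, 184.
StuI cuts after base 3 of each site, so after positions 149, 186.
Circular molecule, 2 cuts → 2 fragments:
  150–186 → 37 bp
  187–191 then 1–149 → 5 + 149 = 154 bp
Sorted largest to smallest: 154, 37 bp.

154, 37 bp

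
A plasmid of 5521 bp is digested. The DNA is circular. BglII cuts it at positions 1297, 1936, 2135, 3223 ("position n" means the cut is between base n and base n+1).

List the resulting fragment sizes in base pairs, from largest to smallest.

Circular molecule, 4 cuts → 4 fragments:
  1936 − 1297 = 639 bp
  2135 − 1936 = 199 bp
  3223 − 2135 = 1088 bp
  wrap: 5521 − 3223 + 1297 = 3595 bp
Sorted largest to smallest: 3595, 1088, 639, 199 bp.

3595, 1088, 639, 199 bp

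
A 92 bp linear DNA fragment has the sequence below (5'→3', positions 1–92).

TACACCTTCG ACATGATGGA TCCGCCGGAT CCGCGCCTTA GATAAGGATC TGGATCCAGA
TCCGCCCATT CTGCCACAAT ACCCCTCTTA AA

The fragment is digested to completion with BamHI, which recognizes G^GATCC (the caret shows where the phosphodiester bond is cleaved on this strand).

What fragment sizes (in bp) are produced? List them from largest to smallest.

40, 25, 18, 9 bp

BamHI sites (GGATCC) start at positions 18, 27, 52.
BamHI cuts after the first base of each site, so after positions 18, 27, 52.
Linear molecule, 3 cuts → 4 fragments:
  1–18 → 18 bp
  19–27 → 9 bp
  28–52 → 25 bp
  53–92 → 40 bp
Sorted largest to smallest: 40, 25, 18, 9 bp.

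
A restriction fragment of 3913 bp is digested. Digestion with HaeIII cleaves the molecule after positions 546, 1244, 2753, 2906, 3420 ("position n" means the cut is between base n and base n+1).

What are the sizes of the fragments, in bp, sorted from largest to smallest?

Linear molecule, 5 cuts → 6 fragments:
  546 − 0 = 546 bp
  1244 − 546 = 698 bp
  2753 − 1244 = 1509 bp
  2906 − 2753 = 153 bp
  3420 − 2906 = 514 bp
  3913 − 3420 = 493 bp
Sorted largest to smallest: 1509, 698, 546, 514, 493, 153 bp.

1509, 698, 546, 514, 493, 153 bp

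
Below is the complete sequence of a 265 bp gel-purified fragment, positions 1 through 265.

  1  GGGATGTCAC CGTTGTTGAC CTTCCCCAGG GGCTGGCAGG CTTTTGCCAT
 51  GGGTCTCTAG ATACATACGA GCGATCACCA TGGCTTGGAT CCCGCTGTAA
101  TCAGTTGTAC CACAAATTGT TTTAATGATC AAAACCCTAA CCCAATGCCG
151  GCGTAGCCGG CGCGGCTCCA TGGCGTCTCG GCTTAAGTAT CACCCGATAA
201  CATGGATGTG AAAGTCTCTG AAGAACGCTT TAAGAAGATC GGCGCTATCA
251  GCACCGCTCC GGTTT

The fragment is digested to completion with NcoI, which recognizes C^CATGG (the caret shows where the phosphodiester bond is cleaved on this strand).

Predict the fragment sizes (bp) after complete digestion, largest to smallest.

97, 90, 47, 31 bp

NcoI sites (CCATGG) start at positions 47, 78, 168.
NcoI cuts after the first base of each site, so after positions 47, 78, 168.
Linear molecule, 3 cuts → 4 fragments:
  1–47 → 47 bp
  48–78 → 31 bp
  79–168 → 90 bp
  169–265 → 97 bp
Sorted largest to smallest: 97, 90, 47, 31 bp.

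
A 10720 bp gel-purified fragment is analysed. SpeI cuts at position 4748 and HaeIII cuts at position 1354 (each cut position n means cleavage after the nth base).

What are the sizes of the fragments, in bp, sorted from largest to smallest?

5972, 3394, 1354 bp

Combined cut positions (sorted): 1354, 4748.
Linear molecule, 2 cuts → 3 fragments:
  1354 − 0 = 1354 bp
  4748 − 1354 = 3394 bp
  10720 − 4748 = 5972 bp
Sorted largest to smallest: 5972, 3394, 1354 bp.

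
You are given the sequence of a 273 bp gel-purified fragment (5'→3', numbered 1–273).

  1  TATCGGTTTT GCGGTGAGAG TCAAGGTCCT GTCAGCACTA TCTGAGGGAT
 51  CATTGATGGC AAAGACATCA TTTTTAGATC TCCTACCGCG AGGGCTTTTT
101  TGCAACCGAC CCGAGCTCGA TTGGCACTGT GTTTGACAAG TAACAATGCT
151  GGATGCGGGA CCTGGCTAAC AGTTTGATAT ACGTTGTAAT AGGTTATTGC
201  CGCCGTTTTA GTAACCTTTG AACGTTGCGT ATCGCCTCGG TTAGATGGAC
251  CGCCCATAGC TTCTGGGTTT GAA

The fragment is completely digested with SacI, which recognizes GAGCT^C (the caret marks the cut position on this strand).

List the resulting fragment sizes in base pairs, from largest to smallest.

The SacI site (GAGCTC) starts at position 113.
SacI cuts after base 5 of each site (before the last base), so after position 117.
Linear molecule, 1 cut → 2 fragments:
  1–117 → 117 bp
  118–273 → 156 bp
Sorted largest to smallest: 156, 117 bp.

156, 117 bp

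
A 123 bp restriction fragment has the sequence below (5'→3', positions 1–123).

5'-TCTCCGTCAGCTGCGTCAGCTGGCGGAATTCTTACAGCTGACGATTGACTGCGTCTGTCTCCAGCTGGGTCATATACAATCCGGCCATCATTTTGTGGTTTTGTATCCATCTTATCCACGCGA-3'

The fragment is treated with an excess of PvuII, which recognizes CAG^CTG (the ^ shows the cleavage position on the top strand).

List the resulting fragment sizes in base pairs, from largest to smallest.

59, 27, 18, 10, 9 bp

PvuII sites (CAGCTG) start at positions 8, 17, 35, 62.
PvuII cuts after base 3 of each site, so after positions 10, 19, 37, 64.
Linear molecule, 4 cuts → 5 fragments:
  1–10 → 10 bp
  11–19 → 9 bp
  20–37 → 18 bp
  38–64 → 27 bp
  65–123 → 59 bp
Sorted largest to smallest: 59, 27, 18, 10, 9 bp.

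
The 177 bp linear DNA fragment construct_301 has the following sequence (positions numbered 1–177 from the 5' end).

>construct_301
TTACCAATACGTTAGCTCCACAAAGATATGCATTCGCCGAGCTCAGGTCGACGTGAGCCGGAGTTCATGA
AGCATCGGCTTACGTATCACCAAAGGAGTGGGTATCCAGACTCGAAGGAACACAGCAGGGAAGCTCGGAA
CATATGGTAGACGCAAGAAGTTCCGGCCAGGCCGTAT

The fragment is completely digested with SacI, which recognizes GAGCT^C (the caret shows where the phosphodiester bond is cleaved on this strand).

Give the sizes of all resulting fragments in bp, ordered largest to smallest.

The SacI site (GAGCTC) starts at position 39.
SacI cuts after base 5 of each site (before the last base), so after position 43.
Linear molecule, 1 cut → 2 fragments:
  1–43 → 43 bp
  44–177 → 134 bp
Sorted largest to smallest: 134, 43 bp.

134, 43 bp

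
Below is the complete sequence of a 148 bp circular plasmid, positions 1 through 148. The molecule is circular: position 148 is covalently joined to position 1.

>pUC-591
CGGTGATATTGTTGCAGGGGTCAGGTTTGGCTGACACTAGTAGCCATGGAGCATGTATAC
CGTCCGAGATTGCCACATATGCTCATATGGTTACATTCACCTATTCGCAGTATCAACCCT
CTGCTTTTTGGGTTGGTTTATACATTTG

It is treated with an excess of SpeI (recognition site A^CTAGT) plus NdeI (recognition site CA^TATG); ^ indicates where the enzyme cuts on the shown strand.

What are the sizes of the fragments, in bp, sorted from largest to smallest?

The SpeI site (ACTAGT) starts at position 36.
SpeI cuts after the first base of each site, so after position 36.
NdeI sites (CATATG) start at positions 76, 84.
NdeI cuts after base 2 of each site, so after positions 77, 85.
Combined cut positions: 36, 77, 85.
Circular molecule, 3 cuts → 3 fragments:
  37–77 → 41 bp
  78–85 → 8 bp
  86–148 then 1–36 → 63 + 36 = 99 bp
Sorted largest to smallest: 99, 41, 8 bp.

99, 41, 8 bp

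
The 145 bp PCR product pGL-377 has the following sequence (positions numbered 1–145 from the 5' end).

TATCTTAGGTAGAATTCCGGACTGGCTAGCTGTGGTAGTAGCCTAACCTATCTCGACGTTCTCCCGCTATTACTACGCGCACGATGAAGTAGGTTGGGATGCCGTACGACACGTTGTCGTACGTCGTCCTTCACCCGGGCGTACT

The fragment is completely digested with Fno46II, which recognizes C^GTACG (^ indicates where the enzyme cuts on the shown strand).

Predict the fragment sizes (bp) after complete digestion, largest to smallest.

Fno46II sites (CGTACG) start at positions 103, 118.
Fno46II cuts after the first base of each site, so after positions 103, 118.
Linear molecule, 2 cuts → 3 fragments:
  1–103 → 103 bp
  104–118 → 15 bp
  119–145 → 27 bp
Sorted largest to smallest: 103, 27, 15 bp.

103, 27, 15 bp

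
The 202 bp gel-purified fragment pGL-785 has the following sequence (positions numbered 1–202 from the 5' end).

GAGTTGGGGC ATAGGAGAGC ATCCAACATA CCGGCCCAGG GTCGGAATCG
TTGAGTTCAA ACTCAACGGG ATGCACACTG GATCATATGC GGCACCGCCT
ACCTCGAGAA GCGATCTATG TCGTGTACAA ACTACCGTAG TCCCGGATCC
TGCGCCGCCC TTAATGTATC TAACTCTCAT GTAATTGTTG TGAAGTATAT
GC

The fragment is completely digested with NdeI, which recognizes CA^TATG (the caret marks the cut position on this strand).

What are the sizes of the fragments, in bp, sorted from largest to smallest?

117, 85 bp

The NdeI site (CATATG) starts at position 84.
NdeI cuts after base 2 of each site, so after position 85.
Linear molecule, 1 cut → 2 fragments:
  1–85 → 85 bp
  86–202 → 117 bp
Sorted largest to smallest: 117, 85 bp.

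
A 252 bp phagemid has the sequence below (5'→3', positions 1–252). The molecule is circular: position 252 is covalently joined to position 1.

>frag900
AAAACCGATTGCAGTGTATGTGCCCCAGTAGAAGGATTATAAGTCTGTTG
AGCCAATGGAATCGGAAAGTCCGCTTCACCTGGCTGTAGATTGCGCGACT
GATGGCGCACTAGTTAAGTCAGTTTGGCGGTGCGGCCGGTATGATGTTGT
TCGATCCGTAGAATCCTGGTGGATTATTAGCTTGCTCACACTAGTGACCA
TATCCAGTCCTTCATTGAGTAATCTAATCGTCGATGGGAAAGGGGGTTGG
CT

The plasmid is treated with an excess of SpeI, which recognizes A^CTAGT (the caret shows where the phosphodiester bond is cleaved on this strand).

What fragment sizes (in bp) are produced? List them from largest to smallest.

SpeI sites (ACTAGT) start at positions 109, 190.
SpeI cuts after the first base of each site, so after positions 109, 190.
Circular molecule, 2 cuts → 2 fragments:
  110–190 → 81 bp
  191–252 then 1–109 → 62 + 109 = 171 bp
Sorted largest to smallest: 171, 81 bp.

171, 81 bp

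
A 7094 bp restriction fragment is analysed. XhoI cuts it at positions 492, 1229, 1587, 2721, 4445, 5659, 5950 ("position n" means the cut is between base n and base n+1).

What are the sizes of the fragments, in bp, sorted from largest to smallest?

Linear molecule, 7 cuts → 8 fragments:
  492 − 0 = 492 bp
  1229 − 492 = 737 bp
  1587 − 1229 = 358 bp
  2721 − 1587 = 1134 bp
  4445 − 2721 = 1724 bp
  5659 − 4445 = 1214 bp
  5950 − 5659 = 291 bp
  7094 − 5950 = 1144 bp
Sorted largest to smallest: 1724, 1214, 1144, 1134, 737, 492, 358, 291 bp.

1724, 1214, 1144, 1134, 737, 492, 358, 291 bp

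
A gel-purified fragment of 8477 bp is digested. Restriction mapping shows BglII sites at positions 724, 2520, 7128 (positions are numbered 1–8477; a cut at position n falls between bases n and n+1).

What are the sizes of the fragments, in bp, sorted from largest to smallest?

4608, 1796, 1349, 724 bp

Linear molecule, 3 cuts → 4 fragments:
  724 − 0 = 724 bp
  2520 − 724 = 1796 bp
  7128 − 2520 = 4608 bp
  8477 − 7128 = 1349 bp
Sorted largest to smallest: 4608, 1796, 1349, 724 bp.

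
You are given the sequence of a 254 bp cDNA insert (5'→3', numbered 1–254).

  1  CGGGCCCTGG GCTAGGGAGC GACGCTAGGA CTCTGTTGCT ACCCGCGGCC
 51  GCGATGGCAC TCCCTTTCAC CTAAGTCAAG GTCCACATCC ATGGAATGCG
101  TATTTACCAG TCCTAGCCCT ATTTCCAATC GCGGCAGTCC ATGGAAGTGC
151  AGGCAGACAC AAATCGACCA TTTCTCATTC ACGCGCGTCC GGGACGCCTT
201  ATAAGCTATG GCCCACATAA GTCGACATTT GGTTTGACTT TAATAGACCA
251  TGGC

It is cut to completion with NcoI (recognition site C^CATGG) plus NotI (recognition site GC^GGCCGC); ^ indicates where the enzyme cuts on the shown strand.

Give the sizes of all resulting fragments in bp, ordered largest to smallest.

NcoI sites (CCATGG) start at positions 89, 139, 248.
NcoI cuts after the first base of each site, so after positions 89, 139, 248.
The NotI site (GCGGCCGC) starts at position 45.
NotI cuts after base 2 of each site, so after position 46.
Combined cut positions: 46, 89, 139, 248.
Linear molecule, 4 cuts → 5 fragments:
  1–46 → 46 bp
  47–89 → 43 bp
  90–139 → 50 bp
  140–248 → 109 bp
  249–254 → 6 bp
Sorted largest to smallest: 109, 50, 46, 43, 6 bp.

109, 50, 46, 43, 6 bp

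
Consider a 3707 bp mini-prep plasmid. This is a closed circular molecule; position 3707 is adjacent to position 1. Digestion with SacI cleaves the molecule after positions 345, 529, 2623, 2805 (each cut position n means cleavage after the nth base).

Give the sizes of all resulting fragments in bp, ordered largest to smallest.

2094, 1247, 184, 182 bp

Circular molecule, 4 cuts → 4 fragments:
  529 − 345 = 184 bp
  2623 − 529 = 2094 bp
  2805 − 2623 = 182 bp
  wrap: 3707 − 2805 + 345 = 1247 bp
Sorted largest to smallest: 2094, 1247, 184, 182 bp.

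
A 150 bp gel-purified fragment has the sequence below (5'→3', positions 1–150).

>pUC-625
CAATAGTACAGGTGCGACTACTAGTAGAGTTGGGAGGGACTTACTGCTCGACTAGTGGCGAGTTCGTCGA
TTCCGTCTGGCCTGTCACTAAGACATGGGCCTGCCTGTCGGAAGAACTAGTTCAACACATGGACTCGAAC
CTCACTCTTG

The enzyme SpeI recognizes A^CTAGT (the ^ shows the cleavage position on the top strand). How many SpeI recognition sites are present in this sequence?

3

ACTAGT occurs starting at positions 20, 51, 116.
SpeI cuts at 3 sites.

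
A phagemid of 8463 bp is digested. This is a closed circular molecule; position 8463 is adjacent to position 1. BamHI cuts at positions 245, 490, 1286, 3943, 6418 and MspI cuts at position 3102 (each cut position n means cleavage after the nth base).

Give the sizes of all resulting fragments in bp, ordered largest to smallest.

Combined cut positions (sorted): 245, 490, 1286, 3102, 3943, 6418.
Circular molecule, 6 cuts → 6 fragments:
  490 − 245 = 245 bp
  1286 − 490 = 796 bp
  3102 − 1286 = 1816 bp
  3943 − 3102 = 841 bp
  6418 − 3943 = 2475 bp
  wrap: 8463 − 6418 + 245 = 2290 bp
Sorted largest to smallest: 2475, 2290, 1816, 841, 796, 245 bp.

2475, 2290, 1816, 841, 796, 245 bp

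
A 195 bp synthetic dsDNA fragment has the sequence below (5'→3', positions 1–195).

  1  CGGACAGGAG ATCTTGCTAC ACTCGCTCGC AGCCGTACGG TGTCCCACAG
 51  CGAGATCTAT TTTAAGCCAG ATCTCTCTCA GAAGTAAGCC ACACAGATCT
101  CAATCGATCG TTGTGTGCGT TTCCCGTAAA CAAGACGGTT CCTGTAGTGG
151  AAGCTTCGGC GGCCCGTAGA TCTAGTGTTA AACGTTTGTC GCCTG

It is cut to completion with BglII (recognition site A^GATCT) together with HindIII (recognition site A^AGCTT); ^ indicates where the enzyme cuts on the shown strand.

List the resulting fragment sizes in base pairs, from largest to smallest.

BglII sites (AGATCT) start at positions 9, 53, 69, 95, 168.
BglII cuts after the first base of each site, so after positions 9, 53, 69, 95, 168.
The HindIII site (AAGCTT) starts at position 151.
HindIII cuts after the first base of each site, so after position 151.
Combined cut positions: 9, 53, 69, 95, 151, 168.
Linear molecule, 6 cuts → 7 fragments:
  1–9 → 9 bp
  10–53 → 44 bp
  54–69 → 16 bp
  70–95 → 26 bp
  96–151 → 56 bp
  152–168 → 17 bp
  169–195 → 27 bp
Sorted largest to smallest: 56, 44, 27, 26, 17, 16, 9 bp.

56, 44, 27, 26, 17, 16, 9 bp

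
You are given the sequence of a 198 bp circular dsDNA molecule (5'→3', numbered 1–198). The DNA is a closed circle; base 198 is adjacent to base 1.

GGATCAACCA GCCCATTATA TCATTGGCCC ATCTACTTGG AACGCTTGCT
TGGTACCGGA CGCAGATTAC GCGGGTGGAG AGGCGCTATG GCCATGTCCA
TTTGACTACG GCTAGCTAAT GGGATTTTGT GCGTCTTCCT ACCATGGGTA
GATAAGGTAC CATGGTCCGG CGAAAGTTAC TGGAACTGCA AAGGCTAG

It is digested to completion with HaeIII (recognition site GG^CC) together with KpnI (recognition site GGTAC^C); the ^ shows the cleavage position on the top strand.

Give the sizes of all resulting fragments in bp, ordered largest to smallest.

69, 65, 35, 29 bp

HaeIII sites (GGCC) start at positions 26, 90.
HaeIII cuts after base 2 of each site, so after positions 27, 91.
KpnI sites (GGTACC) start at positions 52, 156.
KpnI cuts after base 5 of each site (before the last base), so after positions 56, 160.
Combined cut positions: 27, 56, 91, 160.
Circular molecule, 4 cuts → 4 fragments:
  28–56 → 29 bp
  57–91 → 35 bp
  92–160 → 69 bp
  161–198 then 1–27 → 38 + 27 = 65 bp
Sorted largest to smallest: 69, 65, 35, 29 bp.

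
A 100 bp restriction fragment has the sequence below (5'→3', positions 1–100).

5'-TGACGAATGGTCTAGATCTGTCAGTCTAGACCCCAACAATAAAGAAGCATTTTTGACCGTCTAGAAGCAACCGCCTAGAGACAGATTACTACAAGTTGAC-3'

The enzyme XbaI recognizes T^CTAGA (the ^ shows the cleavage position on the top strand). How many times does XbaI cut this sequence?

TCTAGA occurs starting at positions 11, 25, 60.
XbaI cuts at 3 sites.

3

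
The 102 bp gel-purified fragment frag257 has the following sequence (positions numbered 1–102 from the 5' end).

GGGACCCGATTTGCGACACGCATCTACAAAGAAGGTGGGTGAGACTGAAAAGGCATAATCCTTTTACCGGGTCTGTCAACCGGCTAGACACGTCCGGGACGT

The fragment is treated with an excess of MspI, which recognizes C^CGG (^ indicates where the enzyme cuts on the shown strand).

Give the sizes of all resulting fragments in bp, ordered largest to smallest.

67, 14, 13, 8 bp

MspI sites (CCGG) start at positions 67, 80, 94.
MspI cuts after the first base of each site, so after positions 67, 80, 94.
Linear molecule, 3 cuts → 4 fragments:
  1–67 → 67 bp
  68–80 → 13 bp
  81–94 → 14 bp
  95–102 → 8 bp
Sorted largest to smallest: 67, 14, 13, 8 bp.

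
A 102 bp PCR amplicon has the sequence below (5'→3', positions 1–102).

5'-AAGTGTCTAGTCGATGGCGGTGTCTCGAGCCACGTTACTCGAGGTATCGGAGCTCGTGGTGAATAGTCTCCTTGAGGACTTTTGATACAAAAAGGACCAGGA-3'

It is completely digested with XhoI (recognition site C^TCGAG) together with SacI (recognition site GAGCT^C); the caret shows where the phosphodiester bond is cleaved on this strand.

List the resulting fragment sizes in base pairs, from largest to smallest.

48, 24, 16, 14 bp

XhoI sites (CTCGAG) start at positions 24, 38.
XhoI cuts after the first base of each site, so after positions 24, 38.
The SacI site (GAGCTC) starts at position 50.
SacI cuts after base 5 of each site (before the last base), so after position 54.
Combined cut positions: 24, 38, 54.
Linear molecule, 3 cuts → 4 fragments:
  1–24 → 24 bp
  25–38 → 14 bp
  39–54 → 16 bp
  55–102 → 48 bp
Sorted largest to smallest: 48, 24, 16, 14 bp.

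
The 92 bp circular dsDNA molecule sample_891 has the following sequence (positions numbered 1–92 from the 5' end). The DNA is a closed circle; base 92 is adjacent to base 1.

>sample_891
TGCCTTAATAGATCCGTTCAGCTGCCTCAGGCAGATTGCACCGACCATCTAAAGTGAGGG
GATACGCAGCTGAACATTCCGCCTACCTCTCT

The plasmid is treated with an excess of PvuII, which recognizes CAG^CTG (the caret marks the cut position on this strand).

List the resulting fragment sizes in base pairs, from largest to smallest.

PvuII sites (CAGCTG) start at positions 19, 67.
PvuII cuts after base 3 of each site, so after positions 21, 69.
Circular molecule, 2 cuts → 2 fragments:
  22–69 → 48 bp
  70–92 then 1–21 → 23 + 21 = 44 bp
Sorted largest to smallest: 48, 44 bp.

48, 44 bp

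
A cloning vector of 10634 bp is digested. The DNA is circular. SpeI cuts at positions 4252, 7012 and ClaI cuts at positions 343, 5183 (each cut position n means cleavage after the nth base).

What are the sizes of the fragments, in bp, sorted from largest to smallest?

Combined cut positions (sorted): 343, 4252, 5183, 7012.
Circular molecule, 4 cuts → 4 fragments:
  4252 − 343 = 3909 bp
  5183 − 4252 = 931 bp
  7012 − 5183 = 1829 bp
  wrap: 10634 − 7012 + 343 = 3965 bp
Sorted largest to smallest: 3965, 3909, 1829, 931 bp.

3965, 3909, 1829, 931 bp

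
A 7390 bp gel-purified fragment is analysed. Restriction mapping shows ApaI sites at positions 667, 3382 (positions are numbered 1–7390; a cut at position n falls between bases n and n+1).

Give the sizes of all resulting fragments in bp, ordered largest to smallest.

4008, 2715, 667 bp

Linear molecule, 2 cuts → 3 fragments:
  667 − 0 = 667 bp
  3382 − 667 = 2715 bp
  7390 − 3382 = 4008 bp
Sorted largest to smallest: 4008, 2715, 667 bp.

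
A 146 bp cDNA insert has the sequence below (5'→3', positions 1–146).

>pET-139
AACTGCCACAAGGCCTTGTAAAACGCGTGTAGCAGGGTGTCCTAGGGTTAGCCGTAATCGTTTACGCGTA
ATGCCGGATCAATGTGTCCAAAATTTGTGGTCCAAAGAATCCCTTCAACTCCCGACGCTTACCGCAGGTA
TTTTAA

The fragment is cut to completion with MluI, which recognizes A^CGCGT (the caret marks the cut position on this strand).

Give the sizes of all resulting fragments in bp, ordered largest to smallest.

82, 41, 23 bp

MluI sites (ACGCGT) start at positions 23, 64.
MluI cuts after the first base of each site, so after positions 23, 64.
Linear molecule, 2 cuts → 3 fragments:
  1–23 → 23 bp
  24–64 → 41 bp
  65–146 → 82 bp
Sorted largest to smallest: 82, 41, 23 bp.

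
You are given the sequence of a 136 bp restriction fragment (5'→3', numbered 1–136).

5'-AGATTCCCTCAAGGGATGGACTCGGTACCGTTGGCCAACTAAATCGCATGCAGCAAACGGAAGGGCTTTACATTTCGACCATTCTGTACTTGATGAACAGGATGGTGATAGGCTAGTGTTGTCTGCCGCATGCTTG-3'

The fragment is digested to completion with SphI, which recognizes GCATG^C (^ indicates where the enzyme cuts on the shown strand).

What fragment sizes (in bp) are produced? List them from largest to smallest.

82, 50, 4 bp

SphI sites (GCATGC) start at positions 46, 128.
SphI cuts after base 5 of each site (before the last base), so after positions 50, 132.
Linear molecule, 2 cuts → 3 fragments:
  1–50 → 50 bp
  51–132 → 82 bp
  133–136 → 4 bp
Sorted largest to smallest: 82, 50, 4 bp.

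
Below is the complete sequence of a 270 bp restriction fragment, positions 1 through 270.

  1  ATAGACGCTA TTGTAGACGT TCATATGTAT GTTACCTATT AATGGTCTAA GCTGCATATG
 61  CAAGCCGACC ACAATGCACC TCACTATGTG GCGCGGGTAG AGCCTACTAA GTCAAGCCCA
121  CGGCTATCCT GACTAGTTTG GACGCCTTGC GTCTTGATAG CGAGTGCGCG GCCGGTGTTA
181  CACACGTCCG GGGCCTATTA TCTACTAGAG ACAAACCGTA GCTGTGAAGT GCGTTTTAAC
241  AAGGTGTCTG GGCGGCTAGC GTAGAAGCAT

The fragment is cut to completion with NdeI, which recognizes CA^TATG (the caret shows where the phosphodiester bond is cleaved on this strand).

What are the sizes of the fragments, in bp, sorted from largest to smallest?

NdeI sites (CATATG) start at positions 22, 55.
NdeI cuts after base 2 of each site, so after positions 23, 56.
Linear molecule, 2 cuts → 3 fragments:
  1–23 → 23 bp
  24–56 → 33 bp
  57–270 → 214 bp
Sorted largest to smallest: 214, 33, 23 bp.

214, 33, 23 bp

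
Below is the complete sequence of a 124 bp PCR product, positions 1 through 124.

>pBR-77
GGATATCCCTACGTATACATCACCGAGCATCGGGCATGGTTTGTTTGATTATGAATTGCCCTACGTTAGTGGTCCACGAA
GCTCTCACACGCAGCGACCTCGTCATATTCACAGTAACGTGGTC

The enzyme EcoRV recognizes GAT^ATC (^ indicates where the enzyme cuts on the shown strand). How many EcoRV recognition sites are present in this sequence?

GATATC occurs starting at position 2.
EcoRV cuts at 1 site.

1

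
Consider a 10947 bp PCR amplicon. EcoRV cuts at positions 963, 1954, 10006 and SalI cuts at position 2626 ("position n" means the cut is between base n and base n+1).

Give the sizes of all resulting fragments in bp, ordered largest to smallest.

7380, 991, 963, 941, 672 bp

Combined cut positions (sorted): 963, 1954, 2626, 10006.
Linear molecule, 4 cuts → 5 fragments:
  963 − 0 = 963 bp
  1954 − 963 = 991 bp
  2626 − 1954 = 672 bp
  10006 − 2626 = 7380 bp
  10947 − 10006 = 941 bp
Sorted largest to smallest: 7380, 991, 963, 941, 672 bp.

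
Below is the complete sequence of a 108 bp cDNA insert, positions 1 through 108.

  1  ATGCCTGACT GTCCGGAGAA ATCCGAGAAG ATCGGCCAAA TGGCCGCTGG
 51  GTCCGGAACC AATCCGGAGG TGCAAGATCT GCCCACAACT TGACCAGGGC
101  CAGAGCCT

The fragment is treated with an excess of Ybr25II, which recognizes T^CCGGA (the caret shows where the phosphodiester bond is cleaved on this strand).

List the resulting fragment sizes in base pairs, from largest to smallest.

Ybr25II sites (TCCGGA) start at positions 12, 52, 63.
Ybr25II cuts after the first base of each site, so after positions 12, 52, 63.
Linear molecule, 3 cuts → 4 fragments:
  1–12 → 12 bp
  13–52 → 40 bp
  53–63 → 11 bp
  64–108 → 45 bp
Sorted largest to smallest: 45, 40, 12, 11 bp.

45, 40, 12, 11 bp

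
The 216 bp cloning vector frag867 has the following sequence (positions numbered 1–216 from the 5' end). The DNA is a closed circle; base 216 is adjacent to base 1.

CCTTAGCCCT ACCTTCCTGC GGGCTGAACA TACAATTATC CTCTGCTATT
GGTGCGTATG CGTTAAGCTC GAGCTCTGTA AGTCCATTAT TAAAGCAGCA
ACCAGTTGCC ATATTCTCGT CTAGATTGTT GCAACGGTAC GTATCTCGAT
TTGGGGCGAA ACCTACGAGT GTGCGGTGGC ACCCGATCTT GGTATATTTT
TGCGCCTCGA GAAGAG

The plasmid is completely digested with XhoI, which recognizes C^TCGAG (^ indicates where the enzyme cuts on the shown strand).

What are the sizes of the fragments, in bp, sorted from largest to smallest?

138, 78 bp

XhoI sites (CTCGAG) start at positions 68, 206.
XhoI cuts after the first base of each site, so after positions 68, 206.
Circular molecule, 2 cuts → 2 fragments:
  69–206 → 138 bp
  207–216 then 1–68 → 10 + 68 = 78 bp
Sorted largest to smallest: 138, 78 bp.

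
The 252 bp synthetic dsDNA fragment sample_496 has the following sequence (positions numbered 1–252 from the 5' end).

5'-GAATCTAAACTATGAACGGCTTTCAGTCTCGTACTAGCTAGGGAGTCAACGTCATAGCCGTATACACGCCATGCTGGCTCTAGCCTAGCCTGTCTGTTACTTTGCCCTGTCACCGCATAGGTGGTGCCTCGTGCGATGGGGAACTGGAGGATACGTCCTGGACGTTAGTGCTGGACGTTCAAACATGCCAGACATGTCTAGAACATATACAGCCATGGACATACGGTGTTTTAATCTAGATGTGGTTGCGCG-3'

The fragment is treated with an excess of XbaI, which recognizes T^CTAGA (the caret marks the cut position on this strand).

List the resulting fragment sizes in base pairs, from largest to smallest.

197, 38, 17 bp

XbaI sites (TCTAGA) start at positions 197, 235.
XbaI cuts after the first base of each site, so after positions 197, 235.
Linear molecule, 2 cuts → 3 fragments:
  1–197 → 197 bp
  198–235 → 38 bp
  236–252 → 17 bp
Sorted largest to smallest: 197, 38, 17 bp.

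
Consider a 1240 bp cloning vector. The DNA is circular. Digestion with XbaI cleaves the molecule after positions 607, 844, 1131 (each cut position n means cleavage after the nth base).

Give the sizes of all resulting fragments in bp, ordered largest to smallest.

716, 287, 237 bp

Circular molecule, 3 cuts → 3 fragments:
  844 − 607 = 237 bp
  1131 − 844 = 287 bp
  wrap: 1240 − 1131 + 607 = 716 bp
Sorted largest to smallest: 716, 287, 237 bp.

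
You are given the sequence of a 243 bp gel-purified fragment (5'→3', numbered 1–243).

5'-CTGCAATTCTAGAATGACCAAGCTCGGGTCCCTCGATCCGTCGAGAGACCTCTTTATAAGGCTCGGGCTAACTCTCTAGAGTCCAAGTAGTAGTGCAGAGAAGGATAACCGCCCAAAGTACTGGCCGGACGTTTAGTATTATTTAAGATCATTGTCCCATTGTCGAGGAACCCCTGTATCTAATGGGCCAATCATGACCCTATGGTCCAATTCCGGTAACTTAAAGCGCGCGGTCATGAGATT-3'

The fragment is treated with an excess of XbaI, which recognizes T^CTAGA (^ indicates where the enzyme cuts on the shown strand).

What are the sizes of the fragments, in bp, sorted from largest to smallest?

168, 67, 8 bp

XbaI sites (TCTAGA) start at positions 8, 75.
XbaI cuts after the first base of each site, so after positions 8, 75.
Linear molecule, 2 cuts → 3 fragments:
  1–8 → 8 bp
  9–75 → 67 bp
  76–243 → 168 bp
Sorted largest to smallest: 168, 67, 8 bp.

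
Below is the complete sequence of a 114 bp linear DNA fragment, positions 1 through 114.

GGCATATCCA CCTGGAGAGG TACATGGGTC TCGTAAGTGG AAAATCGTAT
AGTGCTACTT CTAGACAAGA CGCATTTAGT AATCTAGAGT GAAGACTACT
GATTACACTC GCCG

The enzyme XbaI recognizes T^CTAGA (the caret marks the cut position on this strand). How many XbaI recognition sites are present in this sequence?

2

TCTAGA occurs starting at positions 60, 83.
XbaI cuts at 2 sites.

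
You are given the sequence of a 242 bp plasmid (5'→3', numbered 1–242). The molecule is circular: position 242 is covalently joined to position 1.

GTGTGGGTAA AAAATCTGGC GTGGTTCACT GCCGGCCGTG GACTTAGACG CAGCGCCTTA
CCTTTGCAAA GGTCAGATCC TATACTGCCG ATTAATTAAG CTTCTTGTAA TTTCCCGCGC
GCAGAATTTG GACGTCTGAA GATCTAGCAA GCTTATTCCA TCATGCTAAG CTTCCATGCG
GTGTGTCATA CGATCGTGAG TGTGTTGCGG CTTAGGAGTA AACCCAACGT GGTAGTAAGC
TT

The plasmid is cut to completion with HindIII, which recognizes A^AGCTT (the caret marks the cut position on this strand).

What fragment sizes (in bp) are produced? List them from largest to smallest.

103, 69, 51, 19 bp

HindIII sites (AAGCTT) start at positions 98, 149, 168, 237.
HindIII cuts after the first base of each site, so after positions 98, 149, 168, 237.
Circular molecule, 4 cuts → 4 fragments:
  99–149 → 51 bp
  150–168 → 19 bp
  169–237 → 69 bp
  238–242 then 1–98 → 5 + 98 = 103 bp
Sorted largest to smallest: 103, 69, 51, 19 bp.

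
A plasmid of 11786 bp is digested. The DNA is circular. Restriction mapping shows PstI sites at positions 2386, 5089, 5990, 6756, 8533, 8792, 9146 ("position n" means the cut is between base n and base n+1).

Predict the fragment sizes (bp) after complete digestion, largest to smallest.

Circular molecule, 7 cuts → 7 fragments:
  5089 − 2386 = 2703 bp
  5990 − 5089 = 901 bp
  6756 − 5990 = 766 bp
  8533 − 6756 = 1777 bp
  8792 − 8533 = 259 bp
  9146 − 8792 = 354 bp
  wrap: 11786 − 9146 + 2386 = 5026 bp
Sorted largest to smallest: 5026, 2703, 1777, 901, 766, 354, 259 bp.

5026, 2703, 1777, 901, 766, 354, 259 bp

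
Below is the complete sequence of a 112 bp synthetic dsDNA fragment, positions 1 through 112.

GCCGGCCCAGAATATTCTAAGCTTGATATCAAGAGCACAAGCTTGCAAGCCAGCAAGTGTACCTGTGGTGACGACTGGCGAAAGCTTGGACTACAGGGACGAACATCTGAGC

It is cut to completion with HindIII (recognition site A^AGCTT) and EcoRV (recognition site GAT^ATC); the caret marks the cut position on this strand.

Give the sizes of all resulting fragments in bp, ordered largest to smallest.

43, 30, 19, 12, 8 bp

HindIII sites (AAGCTT) start at positions 19, 39, 82.
HindIII cuts after the first base of each site, so after positions 19, 39, 82.
The EcoRV site (GATATC) starts at position 25.
EcoRV cuts after base 3 of each site, so after position 27.
Combined cut positions: 19, 27, 39, 82.
Linear molecule, 4 cuts → 5 fragments:
  1–19 → 19 bp
  20–27 → 8 bp
  28–39 → 12 bp
  40–82 → 43 bp
  83–112 → 30 bp
Sorted largest to smallest: 43, 30, 19, 12, 8 bp.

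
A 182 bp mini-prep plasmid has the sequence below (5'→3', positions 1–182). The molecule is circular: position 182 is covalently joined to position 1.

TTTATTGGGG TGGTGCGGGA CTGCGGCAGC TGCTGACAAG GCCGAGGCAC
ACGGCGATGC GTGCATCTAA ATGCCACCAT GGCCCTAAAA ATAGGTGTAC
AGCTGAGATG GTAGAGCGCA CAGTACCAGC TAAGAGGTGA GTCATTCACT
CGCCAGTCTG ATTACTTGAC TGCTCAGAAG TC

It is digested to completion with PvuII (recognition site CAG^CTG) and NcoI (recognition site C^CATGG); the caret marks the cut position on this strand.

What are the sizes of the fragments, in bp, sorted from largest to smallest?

109, 48, 25 bp

PvuII sites (CAGCTG) start at positions 27, 100.
PvuII cuts after base 3 of each site, so after positions 29, 102.
The NcoI site (CCATGG) starts at position 77.
NcoI cuts after the first base of each site, so after position 77.
Combined cut positions: 29, 77, 102.
Circular molecule, 3 cuts → 3 fragments:
  30–77 → 48 bp
  78–102 → 25 bp
  103–182 then 1–29 → 80 + 29 = 109 bp
Sorted largest to smallest: 109, 48, 25 bp.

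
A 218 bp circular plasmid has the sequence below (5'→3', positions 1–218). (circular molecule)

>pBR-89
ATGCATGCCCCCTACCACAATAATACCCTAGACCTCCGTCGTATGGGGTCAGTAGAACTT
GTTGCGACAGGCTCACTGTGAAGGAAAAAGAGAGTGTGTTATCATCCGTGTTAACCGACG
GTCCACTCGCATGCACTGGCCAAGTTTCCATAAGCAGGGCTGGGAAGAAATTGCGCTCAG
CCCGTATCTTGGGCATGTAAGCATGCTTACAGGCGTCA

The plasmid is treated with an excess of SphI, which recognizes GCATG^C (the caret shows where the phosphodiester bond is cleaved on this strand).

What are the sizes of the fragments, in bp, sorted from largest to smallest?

126, 72, 20 bp

SphI sites (GCATGC) start at positions 3, 129, 201.
SphI cuts after base 5 of each site (before the last base), so after positions 7, 133, 205.
Circular molecule, 3 cuts → 3 fragments:
  8–133 → 126 bp
  134–205 → 72 bp
  206–218 then 1–7 → 13 + 7 = 20 bp
Sorted largest to smallest: 126, 72, 20 bp.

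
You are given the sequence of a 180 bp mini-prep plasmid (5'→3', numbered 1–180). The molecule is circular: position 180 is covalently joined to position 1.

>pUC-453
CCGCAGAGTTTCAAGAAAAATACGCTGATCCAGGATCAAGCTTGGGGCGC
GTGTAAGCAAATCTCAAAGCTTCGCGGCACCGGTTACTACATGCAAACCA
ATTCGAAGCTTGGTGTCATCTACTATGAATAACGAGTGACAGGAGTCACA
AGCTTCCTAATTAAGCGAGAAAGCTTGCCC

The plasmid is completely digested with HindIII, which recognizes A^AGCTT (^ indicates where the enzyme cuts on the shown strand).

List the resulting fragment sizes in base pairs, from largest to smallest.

HindIII sites (AAGCTT) start at positions 38, 67, 106, 150, 171.
HindIII cuts after the first base of each site, so after positions 38, 67, 106, 150, 171.
Circular molecule, 5 cuts → 5 fragments:
  39–67 → 29 bp
  68–106 → 39 bp
  107–150 → 44 bp
  151–171 → 21 bp
  172–180 then 1–38 → 9 + 38 = 47 bp
Sorted largest to smallest: 47, 44, 39, 29, 21 bp.

47, 44, 39, 29, 21 bp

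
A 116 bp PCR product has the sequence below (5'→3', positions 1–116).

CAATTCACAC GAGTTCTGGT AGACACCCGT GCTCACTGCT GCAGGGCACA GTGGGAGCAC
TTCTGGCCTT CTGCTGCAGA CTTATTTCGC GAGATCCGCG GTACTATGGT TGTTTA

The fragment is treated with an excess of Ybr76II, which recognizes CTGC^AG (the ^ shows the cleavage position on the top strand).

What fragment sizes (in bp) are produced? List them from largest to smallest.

Ybr76II sites (CTGCAG) start at positions 39, 74.
Ybr76II cuts after base 4 of each site, so after positions 42, 77.
Linear molecule, 2 cuts → 3 fragments:
  1–42 → 42 bp
  43–77 → 35 bp
  78–116 → 39 bp
Sorted largest to smallest: 42, 39, 35 bp.

42, 39, 35 bp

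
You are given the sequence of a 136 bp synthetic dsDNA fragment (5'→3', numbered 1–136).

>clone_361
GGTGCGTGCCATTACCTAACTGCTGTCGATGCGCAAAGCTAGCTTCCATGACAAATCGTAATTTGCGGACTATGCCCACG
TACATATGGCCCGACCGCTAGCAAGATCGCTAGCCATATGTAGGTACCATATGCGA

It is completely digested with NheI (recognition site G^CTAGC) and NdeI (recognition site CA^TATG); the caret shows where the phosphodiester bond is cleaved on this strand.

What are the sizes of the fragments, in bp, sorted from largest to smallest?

NheI sites (GCTAGC) start at positions 38, 97, 109.
NheI cuts after the first base of each site, so after positions 38, 97, 109.
NdeI sites (CATATG) start at positions 83, 115, 128.
NdeI cuts after base 2 of each site, so after positions 84, 116, 129.
Combined cut positions: 38, 84, 97, 109, 116, 129.
Linear molecule, 6 cuts → 7 fragments:
  1–38 → 38 bp
  39–84 → 46 bp
  85–97 → 13 bp
  98–109 → 12 bp
  110–116 → 7 bp
  117–129 → 13 bp
  130–136 → 7 bp
Sorted largest to smallest: 46, 38, 13, 13, 12, 7, 7 bp.

46, 38, 13, 13, 12, 7, 7 bp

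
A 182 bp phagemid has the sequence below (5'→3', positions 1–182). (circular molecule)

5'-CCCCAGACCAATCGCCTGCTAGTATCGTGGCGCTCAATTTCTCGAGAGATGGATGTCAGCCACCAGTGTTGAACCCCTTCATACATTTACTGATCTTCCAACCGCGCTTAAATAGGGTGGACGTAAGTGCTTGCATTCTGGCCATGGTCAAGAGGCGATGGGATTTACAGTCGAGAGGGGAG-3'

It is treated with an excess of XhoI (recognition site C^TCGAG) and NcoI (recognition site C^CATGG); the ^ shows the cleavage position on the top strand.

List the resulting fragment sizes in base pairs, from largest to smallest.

101, 81 bp

The XhoI site (CTCGAG) starts at position 41.
XhoI cuts after the first base of each site, so after position 41.
The NcoI site (CCATGG) starts at position 142.
NcoI cuts after the first base of each site, so after position 142.
Combined cut positions: 41, 142.
Circular molecule, 2 cuts → 2 fragments:
  42–142 → 101 bp
  143–182 then 1–41 → 40 + 41 = 81 bp
Sorted largest to smallest: 101, 81 bp.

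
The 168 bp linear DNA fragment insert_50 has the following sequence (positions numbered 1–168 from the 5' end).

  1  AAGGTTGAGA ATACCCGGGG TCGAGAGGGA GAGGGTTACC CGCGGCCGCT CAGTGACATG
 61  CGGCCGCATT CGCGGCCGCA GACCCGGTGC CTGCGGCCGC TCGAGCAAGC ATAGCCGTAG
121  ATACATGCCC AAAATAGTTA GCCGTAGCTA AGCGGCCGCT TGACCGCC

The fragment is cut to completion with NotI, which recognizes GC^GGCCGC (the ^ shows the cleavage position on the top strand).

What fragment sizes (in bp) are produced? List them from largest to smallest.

NotI sites (GCGGCCGC) start at positions 42, 60, 72, 93, 152.
NotI cuts after base 2 of each site, so after positions 43, 61, 73, 94, 153.
Linear molecule, 5 cuts → 6 fragments:
  1–43 → 43 bp
  44–61 → 18 bp
  62–73 → 12 bp
  74–94 → 21 bp
  95–153 → 59 bp
  154–168 → 15 bp
Sorted largest to smallest: 59, 43, 21, 18, 15, 12 bp.

59, 43, 21, 18, 15, 12 bp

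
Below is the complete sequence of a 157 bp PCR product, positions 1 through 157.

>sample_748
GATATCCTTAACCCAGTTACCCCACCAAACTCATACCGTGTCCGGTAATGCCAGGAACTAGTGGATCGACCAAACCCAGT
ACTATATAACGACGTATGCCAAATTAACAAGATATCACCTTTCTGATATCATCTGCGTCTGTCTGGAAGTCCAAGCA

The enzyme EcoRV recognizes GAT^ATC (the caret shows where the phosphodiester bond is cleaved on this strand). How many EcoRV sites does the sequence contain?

3

GATATC occurs starting at positions 1, 111, 125.
EcoRV cuts at 3 sites.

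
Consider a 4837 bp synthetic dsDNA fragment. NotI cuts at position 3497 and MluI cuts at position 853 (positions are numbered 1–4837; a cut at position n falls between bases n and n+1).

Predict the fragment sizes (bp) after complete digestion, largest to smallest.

Combined cut positions (sorted): 853, 3497.
Linear molecule, 2 cuts → 3 fragments:
  853 − 0 = 853 bp
  3497 − 853 = 2644 bp
  4837 − 3497 = 1340 bp
Sorted largest to smallest: 2644, 1340, 853 bp.

2644, 1340, 853 bp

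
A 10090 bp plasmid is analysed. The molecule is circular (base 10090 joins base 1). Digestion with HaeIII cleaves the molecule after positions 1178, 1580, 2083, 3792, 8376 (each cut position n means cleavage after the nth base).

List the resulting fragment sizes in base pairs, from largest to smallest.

4584, 2892, 1709, 503, 402 bp

Circular molecule, 5 cuts → 5 fragments:
  1580 − 1178 = 402 bp
  2083 − 1580 = 503 bp
  3792 − 2083 = 1709 bp
  8376 − 3792 = 4584 bp
  wrap: 10090 − 8376 + 1178 = 2892 bp
Sorted largest to smallest: 4584, 2892, 1709, 503, 402 bp.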